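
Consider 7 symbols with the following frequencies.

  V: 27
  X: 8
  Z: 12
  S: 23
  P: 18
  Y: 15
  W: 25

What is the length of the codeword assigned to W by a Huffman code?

2

Repeatedly merge the two smallest:
X(8) + Z(12) → 20
Y(15) + P(18) → 33
20 + S(23) → 43
W(25) + V(27) → 52
33 + 43 → 76
52 + 76 → 128
W's leaf is at depth 2, giving a 2-bit codeword.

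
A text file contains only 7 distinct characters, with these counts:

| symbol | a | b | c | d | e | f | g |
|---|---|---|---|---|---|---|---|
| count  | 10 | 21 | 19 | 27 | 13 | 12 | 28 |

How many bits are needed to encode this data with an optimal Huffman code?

357

Merge the two smallest weights repeatedly:
combine a(10), f(12) → 22
combine e(13), c(19) → 32
combine b(21), 22 → 43
combine d(27), g(28) → 55
combine 32, 43 → 75
combine 55, 75 → 130
Total encoded bits = sum of merged weights = 22 + 32 + 43 + 55 + 75 + 130 = 357.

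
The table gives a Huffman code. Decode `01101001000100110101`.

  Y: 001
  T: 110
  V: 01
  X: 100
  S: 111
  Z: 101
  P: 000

Read left to right; each codeword is recognised as soon as it completes (prefix code):
  01→V | 101→Z | 001→Y | 000→P | 100→X | 110→T | 101→Z
Decoded message: VZYPXTZ

VZYPXTZ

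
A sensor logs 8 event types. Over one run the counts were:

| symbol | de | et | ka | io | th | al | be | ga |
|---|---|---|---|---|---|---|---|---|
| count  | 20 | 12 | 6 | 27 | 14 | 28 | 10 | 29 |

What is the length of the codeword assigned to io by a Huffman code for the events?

3

Build the tree from the bottom:
combine ka(6), be(10) → 16
combine et(12), th(14) → 26
combine 16, de(20) → 36
combine 26, io(27) → 53
combine al(28), ga(29) → 57
combine 36, 53 → 89
combine 57, 89 → 146
The subtree containing io is merged 3 times, so code length = 3.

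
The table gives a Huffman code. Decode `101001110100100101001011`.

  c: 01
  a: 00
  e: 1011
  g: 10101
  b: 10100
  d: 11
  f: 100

Read left to right; each codeword is recognised as soon as it completes (prefix code):
  10100→b | 11→d | 10100→b | 100→f | 10100→b | 1011→e
Decoded message: bdbfbe

bdbfbe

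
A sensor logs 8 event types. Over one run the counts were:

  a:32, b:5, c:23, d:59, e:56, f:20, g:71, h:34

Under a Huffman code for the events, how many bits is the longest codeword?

Merge the two lowest-weight nodes at each step:
combine b(5), f(20) → 25
combine c(23), 25 → 48
combine a(32), h(34) → 66
combine 48, e(56) → 104
combine d(59), 66 → 125
combine g(71), 104 → 175
combine 125, 175 → 300
Maximum depth reached is 5.

5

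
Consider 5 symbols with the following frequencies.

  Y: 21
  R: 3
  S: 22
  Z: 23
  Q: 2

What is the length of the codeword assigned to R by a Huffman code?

3

Build the tree from the bottom:
Q(2) + R(3) → 5
5 + Y(21) → 26
S(22) + Z(23) → 45
26 + 45 → 71
R's leaf is at depth 3, giving a 3-bit codeword.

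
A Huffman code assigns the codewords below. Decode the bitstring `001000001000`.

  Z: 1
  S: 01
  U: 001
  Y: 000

Read left to right; each codeword is recognised as soon as it completes (prefix code):
  001→U | 000→Y | 001→U | 000→Y
Decoded message: UYUY

UYUY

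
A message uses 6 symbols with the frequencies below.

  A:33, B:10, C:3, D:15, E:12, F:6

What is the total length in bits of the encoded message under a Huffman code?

Build the Huffman tree bottom-up:
merge C(3) and F(6): 9
merge 9 and B(10): 19
merge E(12) and D(15): 27
merge 19 and 27: 46
merge A(33) and 46: 79
Total encoded bits = sum of merged weights = 9 + 19 + 27 + 46 + 79 = 180.

180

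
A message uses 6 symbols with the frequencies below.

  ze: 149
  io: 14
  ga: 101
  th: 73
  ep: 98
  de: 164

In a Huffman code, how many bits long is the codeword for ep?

Build the tree from the bottom:
io(14) + th(73) → 87
87 + ep(98) → 185
ga(101) + ze(149) → 250
de(164) + 185 → 349
250 + 349 → 599
ep sits 3 levels below the root, so its codeword is 3 bits.

3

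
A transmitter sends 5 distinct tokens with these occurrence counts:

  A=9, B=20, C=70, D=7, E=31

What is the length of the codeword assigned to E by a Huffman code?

Huffman merges, smallest pair first:
D(7) + A(9) → 16
16 + B(20) → 36
E(31) + 36 → 67
67 + C(70) → 137
The subtree containing E is merged 2 times, so code length = 2.

2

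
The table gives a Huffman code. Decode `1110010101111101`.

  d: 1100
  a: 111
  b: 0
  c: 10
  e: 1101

abbccae

Read left to right; each codeword is recognised as soon as it completes (prefix code):
  111→a | 0→b | 0→b | 10→c | 10→c | 111→a | 1101→e
Decoded message: abbccae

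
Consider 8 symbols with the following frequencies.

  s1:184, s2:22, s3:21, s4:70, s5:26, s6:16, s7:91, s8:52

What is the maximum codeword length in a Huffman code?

Merge the two lowest-weight nodes at each step:
merge s6(16) and s3(21): 37
merge s2(22) and s5(26): 48
merge 37 and 48: 85
merge s8(52) and s4(70): 122
merge 85 and s7(91): 176
merge 122 and 176: 298
merge s1(184) and 298: 482
The rarest symbols sit at the bottom; the longest codeword is 5 bits.

5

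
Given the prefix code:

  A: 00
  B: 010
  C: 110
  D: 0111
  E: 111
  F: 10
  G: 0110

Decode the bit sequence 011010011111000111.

GFDCAE

Read left to right; each codeword is recognised as soon as it completes (prefix code):
  0110→G | 10→F | 0111→D | 110→C | 00→A | 111→E
Decoded message: GFDCAE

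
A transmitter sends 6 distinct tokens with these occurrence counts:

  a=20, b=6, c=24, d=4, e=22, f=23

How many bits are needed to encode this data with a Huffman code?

Merge the two smallest weights repeatedly:
combine d(4), b(6) → 10
combine 10, a(20) → 30
combine e(22), f(23) → 45
combine c(24), 30 → 54
combine 45, 54 → 99
Total encoded bits = sum of merged weights = 10 + 30 + 45 + 54 + 99 = 238.

238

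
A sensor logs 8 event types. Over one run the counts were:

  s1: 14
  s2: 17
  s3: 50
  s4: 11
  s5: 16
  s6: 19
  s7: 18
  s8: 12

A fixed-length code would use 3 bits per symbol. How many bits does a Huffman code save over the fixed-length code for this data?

27

Fixed-length: 3 bits × 157 symbols = 471 bits.
Huffman merges:
merge s4(11) and s8(12): 23
merge s1(14) and s5(16): 30
merge s2(17) and s7(18): 35
merge s6(19) and 23: 42
merge 30 and 35: 65
merge 42 and s3(50): 92
merge 65 and 92: 157
Huffman total = 23 + 30 + 35 + 42 + 65 + 92 + 157 = 444 bits.
Saving = 471 − 444 = 27 bits.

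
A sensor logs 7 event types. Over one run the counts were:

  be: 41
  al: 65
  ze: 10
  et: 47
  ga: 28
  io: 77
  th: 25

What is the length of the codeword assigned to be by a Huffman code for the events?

3

Huffman merges, smallest pair first:
combine ze(10), th(25) → 35
combine ga(28), 35 → 63
combine be(41), et(47) → 88
combine 63, al(65) → 128
combine io(77), 88 → 165
combine 128, 165 → 293
be's leaf is at depth 3, giving a 3-bit codeword.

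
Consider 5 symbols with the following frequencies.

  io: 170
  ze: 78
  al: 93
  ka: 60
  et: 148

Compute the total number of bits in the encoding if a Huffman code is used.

1236

Merge the two smallest weights repeatedly:
ka(60) + ze(78) → 138
al(93) + 138 → 231
et(148) + io(170) → 318
231 + 318 → 549
The encoded length is the sum of every internal node's weight: 138 + 231 + 318 + 549 = 1236 bits.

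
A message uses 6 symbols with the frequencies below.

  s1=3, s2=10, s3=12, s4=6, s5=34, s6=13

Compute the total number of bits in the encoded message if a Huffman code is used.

175

Greedily combine the two least-frequent nodes:
merge s1(3) and s4(6): 9
merge 9 and s2(10): 19
merge s3(12) and s6(13): 25
merge 19 and 25: 44
merge s5(34) and 44: 78
The encoded length is the sum of every internal node's weight: 9 + 19 + 25 + 44 + 78 = 175 bits.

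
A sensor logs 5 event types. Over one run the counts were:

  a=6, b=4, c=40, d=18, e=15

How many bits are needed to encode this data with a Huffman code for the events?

161

Merge the two smallest weights repeatedly:
merge b(4) and a(6): 10
merge 10 and e(15): 25
merge d(18) and 25: 43
merge c(40) and 43: 83
Each symbol's bit-cost is frequency × depth; summing gives 161 bits (equivalently 10 + 25 + 43 + 83).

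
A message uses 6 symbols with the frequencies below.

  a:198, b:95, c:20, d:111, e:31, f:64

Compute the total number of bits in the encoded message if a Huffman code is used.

Greedily combine the two least-frequent nodes:
merge c(20) and e(31): 51
merge 51 and f(64): 115
merge b(95) and d(111): 206
merge 115 and a(198): 313
merge 206 and 313: 519
Each symbol's bit-cost is frequency × depth; summing gives 1204 bits (equivalently 51 + 115 + 206 + 313 + 519).

1204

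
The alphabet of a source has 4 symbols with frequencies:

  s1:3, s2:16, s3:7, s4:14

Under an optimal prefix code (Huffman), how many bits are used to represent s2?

1

Repeatedly merge the two smallest:
s1(3) + s3(7) → 10
10 + s4(14) → 24
s2(16) + 24 → 40
s2 is merged only at the final step, so code length = 1.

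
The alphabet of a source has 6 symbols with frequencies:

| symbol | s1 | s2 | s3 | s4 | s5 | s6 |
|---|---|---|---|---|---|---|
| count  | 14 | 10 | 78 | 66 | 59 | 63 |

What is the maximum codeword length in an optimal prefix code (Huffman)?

4

Merge the two lowest-weight nodes at each step:
merge s2(10) and s1(14): 24
merge 24 and s5(59): 83
merge s6(63) and s4(66): 129
merge s3(78) and 83: 161
merge 129 and 161: 290
The first pair merged (s2, s1) ends up deepest, at depth 4.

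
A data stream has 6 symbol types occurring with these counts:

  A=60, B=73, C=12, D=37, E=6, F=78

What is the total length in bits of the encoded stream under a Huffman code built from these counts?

605

Merge the two smallest weights repeatedly:
combine E(6), C(12) → 18
combine 18, D(37) → 55
combine 55, A(60) → 115
combine B(73), F(78) → 151
combine 115, 151 → 266
Total encoded bits = sum of merged weights = 18 + 55 + 115 + 151 + 266 = 605.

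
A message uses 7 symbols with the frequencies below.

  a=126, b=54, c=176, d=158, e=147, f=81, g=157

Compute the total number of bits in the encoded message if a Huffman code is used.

Merge the two smallest weights repeatedly:
b(54) + f(81) → 135
a(126) + 135 → 261
e(147) + g(157) → 304
d(158) + c(176) → 334
261 + 304 → 565
334 + 565 → 899
Each symbol's bit-cost is frequency × depth; summing gives 2498 bits (equivalently 135 + 261 + 304 + 334 + 565 + 899).

2498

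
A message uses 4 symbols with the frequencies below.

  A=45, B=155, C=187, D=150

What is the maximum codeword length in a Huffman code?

2

Merge the two lowest-weight nodes at each step:
combine A(45), D(150) → 195
combine B(155), C(187) → 342
combine 195, 342 → 537
Maximum depth reached is 2.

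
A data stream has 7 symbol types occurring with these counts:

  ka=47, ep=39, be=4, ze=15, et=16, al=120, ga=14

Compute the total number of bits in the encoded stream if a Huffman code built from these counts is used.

Build the Huffman tree bottom-up:
combine be(4), ga(14) → 18
combine ze(15), et(16) → 31
combine 18, 31 → 49
combine ep(39), ka(47) → 86
combine 49, 86 → 135
combine al(120), 135 → 255
Total encoded bits = sum of merged weights = 18 + 31 + 49 + 86 + 135 + 255 = 574.

574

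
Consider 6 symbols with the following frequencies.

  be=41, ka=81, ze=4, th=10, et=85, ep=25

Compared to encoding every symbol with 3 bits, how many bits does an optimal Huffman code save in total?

Fixed-length: 3 bits × 246 symbols = 738 bits.
Huffman merges:
ze(4) + th(10) → 14
14 + ep(25) → 39
39 + be(41) → 80
80 + ka(81) → 161
et(85) + 161 → 246
Huffman total = 14 + 39 + 80 + 161 + 246 = 540 bits.
Saving = 738 − 540 = 198 bits.

198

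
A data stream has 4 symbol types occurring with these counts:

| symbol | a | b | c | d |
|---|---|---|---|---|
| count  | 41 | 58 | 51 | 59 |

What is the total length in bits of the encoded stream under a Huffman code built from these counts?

418

Build the Huffman tree bottom-up:
a(41) + c(51) → 92
b(58) + d(59) → 117
92 + 117 → 209
Total encoded bits = sum of merged weights = 92 + 117 + 209 = 418.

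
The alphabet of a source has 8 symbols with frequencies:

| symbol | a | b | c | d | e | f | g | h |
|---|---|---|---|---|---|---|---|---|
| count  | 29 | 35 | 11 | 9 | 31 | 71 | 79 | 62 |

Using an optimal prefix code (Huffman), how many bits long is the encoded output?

900

Greedily combine the two least-frequent nodes:
combine d(9), c(11) → 20
combine 20, a(29) → 49
combine e(31), b(35) → 66
combine 49, h(62) → 111
combine 66, f(71) → 137
combine g(79), 111 → 190
combine 137, 190 → 327
The encoded length is the sum of every internal node's weight: 20 + 49 + 66 + 111 + 137 + 190 + 327 = 900 bits.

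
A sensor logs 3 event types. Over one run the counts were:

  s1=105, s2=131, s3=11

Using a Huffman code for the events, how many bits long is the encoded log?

363

Build the Huffman tree bottom-up:
merge s3(11) and s1(105): 116
merge 116 and s2(131): 247
The encoded length is the sum of every internal node's weight: 116 + 247 = 363 bits.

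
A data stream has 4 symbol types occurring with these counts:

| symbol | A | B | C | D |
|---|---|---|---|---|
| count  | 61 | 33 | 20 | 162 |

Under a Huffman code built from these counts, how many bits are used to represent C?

Build the tree from the bottom:
combine C(20), B(33) → 53
combine 53, A(61) → 114
combine 114, D(162) → 276
C sits 3 levels below the root, so its codeword is 3 bits.

3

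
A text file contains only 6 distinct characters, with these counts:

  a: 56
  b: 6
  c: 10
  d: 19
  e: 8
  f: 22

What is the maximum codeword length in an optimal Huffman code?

4

Merge the two lowest-weight nodes at each step:
merge b(6) and e(8): 14
merge c(10) and 14: 24
merge d(19) and f(22): 41
merge 24 and 41: 65
merge a(56) and 65: 121
The rarest symbols sit at the bottom; the longest codeword is 4 bits.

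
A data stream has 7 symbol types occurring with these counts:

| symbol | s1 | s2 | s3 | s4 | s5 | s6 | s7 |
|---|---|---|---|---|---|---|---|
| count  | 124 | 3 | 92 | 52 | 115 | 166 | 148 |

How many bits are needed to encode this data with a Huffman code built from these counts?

Build the Huffman tree bottom-up:
s2(3) + s4(52) → 55
55 + s3(92) → 147
s5(115) + s1(124) → 239
147 + s7(148) → 295
s6(166) + 239 → 405
295 + 405 → 700
The encoded length is the sum of every internal node's weight: 55 + 147 + 239 + 295 + 405 + 700 = 1841 bits.

1841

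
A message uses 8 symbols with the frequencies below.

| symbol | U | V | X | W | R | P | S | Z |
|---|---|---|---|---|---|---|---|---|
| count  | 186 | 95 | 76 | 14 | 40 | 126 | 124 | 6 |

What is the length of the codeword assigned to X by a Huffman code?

3

Huffman merges, smallest pair first:
Z(6) + W(14) → 20
20 + R(40) → 60
60 + X(76) → 136
V(95) + S(124) → 219
P(126) + 136 → 262
U(186) + 219 → 405
262 + 405 → 667
The subtree containing X is merged 3 times, so code length = 3.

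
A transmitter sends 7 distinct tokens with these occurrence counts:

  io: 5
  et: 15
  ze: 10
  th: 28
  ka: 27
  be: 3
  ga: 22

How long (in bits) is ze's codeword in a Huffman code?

Huffman merges, smallest pair first:
be(3) + io(5) → 8
8 + ze(10) → 18
et(15) + 18 → 33
ga(22) + ka(27) → 49
th(28) + 33 → 61
49 + 61 → 110
ze's leaf is at depth 4, giving a 4-bit codeword.

4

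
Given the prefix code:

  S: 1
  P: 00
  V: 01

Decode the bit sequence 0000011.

PPVS

Read left to right; each codeword is recognised as soon as it completes (prefix code):
  00→P | 00→P | 01→V | 1→S
Decoded message: PPVS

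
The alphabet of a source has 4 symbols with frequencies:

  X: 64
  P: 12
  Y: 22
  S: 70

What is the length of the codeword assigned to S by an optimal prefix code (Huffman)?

1

Repeatedly merge the two smallest:
combine P(12), Y(22) → 34
combine 34, X(64) → 98
combine S(70), 98 → 168
S is merged only at the final step, so code length = 1.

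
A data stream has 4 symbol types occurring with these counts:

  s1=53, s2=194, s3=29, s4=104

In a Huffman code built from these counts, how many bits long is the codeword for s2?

Repeatedly merge the two smallest:
merge s3(29) and s1(53): 82
merge 82 and s4(104): 186
merge 186 and s2(194): 380
s2 is merged only at the final step, so code length = 1.

1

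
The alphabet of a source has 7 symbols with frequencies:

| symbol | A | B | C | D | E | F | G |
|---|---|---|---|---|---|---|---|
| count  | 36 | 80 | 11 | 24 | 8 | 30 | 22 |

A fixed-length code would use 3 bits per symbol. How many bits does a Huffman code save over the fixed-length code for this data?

100

Fixed-length: 3 bits × 211 symbols = 633 bits.
Huffman merges:
merge E(8) and C(11): 19
merge 19 and G(22): 41
merge D(24) and F(30): 54
merge A(36) and 41: 77
merge 54 and 77: 131
merge B(80) and 131: 211
Huffman total = 19 + 41 + 54 + 77 + 131 + 211 = 533 bits.
Saving = 633 − 533 = 100 bits.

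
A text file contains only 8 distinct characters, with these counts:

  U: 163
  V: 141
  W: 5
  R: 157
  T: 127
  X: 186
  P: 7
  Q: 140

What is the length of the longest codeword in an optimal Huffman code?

5

Merge the two lowest-weight nodes at each step:
W(5) + P(7) → 12
12 + T(127) → 139
139 + Q(140) → 279
V(141) + R(157) → 298
U(163) + X(186) → 349
279 + 298 → 577
349 + 577 → 926
The rarest symbols sit at the bottom; the longest codeword is 5 bits.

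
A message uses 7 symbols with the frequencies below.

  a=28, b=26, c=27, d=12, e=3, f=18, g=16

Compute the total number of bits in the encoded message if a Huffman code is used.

Build the Huffman tree bottom-up:
combine e(3), d(12) → 15
combine 15, g(16) → 31
combine f(18), b(26) → 44
combine c(27), a(28) → 55
combine 31, 44 → 75
combine 55, 75 → 130
Each symbol's bit-cost is frequency × depth; summing gives 350 bits (equivalently 15 + 31 + 44 + 55 + 75 + 130).

350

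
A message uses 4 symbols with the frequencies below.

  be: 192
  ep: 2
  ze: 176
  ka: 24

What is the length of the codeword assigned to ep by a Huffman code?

Build the tree from the bottom:
combine ep(2), ka(24) → 26
combine 26, ze(176) → 202
combine be(192), 202 → 394
ep's leaf is at depth 3, giving a 3-bit codeword.

3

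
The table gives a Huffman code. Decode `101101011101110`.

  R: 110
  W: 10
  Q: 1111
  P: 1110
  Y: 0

Read left to right; each codeword is recognised as soon as it completes (prefix code):
  10→W | 110→R | 10→W | 1110→P | 1110→P
Decoded message: WRWPP

WRWPP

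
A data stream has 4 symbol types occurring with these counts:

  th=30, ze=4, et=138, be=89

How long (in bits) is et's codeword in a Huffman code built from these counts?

Build the tree from the bottom:
ze(4) + th(30) → 34
34 + be(89) → 123
123 + et(138) → 261
et is a child of the root — depth 1, so its codeword is a single bit.

1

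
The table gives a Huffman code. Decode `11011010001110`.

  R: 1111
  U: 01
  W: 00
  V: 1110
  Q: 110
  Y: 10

Read left to right; each codeword is recognised as soon as it completes (prefix code):
  110→Q | 110→Q | 10→Y | 00→W | 1110→V
Decoded message: QQYWV

QQYWV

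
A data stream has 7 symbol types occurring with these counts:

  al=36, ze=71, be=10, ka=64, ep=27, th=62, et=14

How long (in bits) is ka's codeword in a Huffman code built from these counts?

Build the tree from the bottom:
combine be(10), et(14) → 24
combine 24, ep(27) → 51
combine al(36), 51 → 87
combine th(62), ka(64) → 126
combine ze(71), 87 → 158
combine 126, 158 → 284
ka's leaf is at depth 2, giving a 2-bit codeword.

2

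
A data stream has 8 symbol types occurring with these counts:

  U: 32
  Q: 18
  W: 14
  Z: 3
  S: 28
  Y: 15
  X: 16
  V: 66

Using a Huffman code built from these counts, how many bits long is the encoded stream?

526

Greedily combine the two least-frequent nodes:
combine Z(3), W(14) → 17
combine Y(15), X(16) → 31
combine 17, Q(18) → 35
combine S(28), 31 → 59
combine U(32), 35 → 67
combine 59, V(66) → 125
combine 67, 125 → 192
The encoded length is the sum of every internal node's weight: 17 + 31 + 35 + 59 + 67 + 125 + 192 = 526 bits.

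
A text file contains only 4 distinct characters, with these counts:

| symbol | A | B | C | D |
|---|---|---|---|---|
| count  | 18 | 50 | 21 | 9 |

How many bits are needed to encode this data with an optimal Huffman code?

173

Greedily combine the two least-frequent nodes:
combine D(9), A(18) → 27
combine C(21), 27 → 48
combine 48, B(50) → 98
Each symbol's bit-cost is frequency × depth; summing gives 173 bits (equivalently 27 + 48 + 98).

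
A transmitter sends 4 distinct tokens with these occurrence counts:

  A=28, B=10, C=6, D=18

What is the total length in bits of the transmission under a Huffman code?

Greedily combine the two least-frequent nodes:
merge C(6) and B(10): 16
merge 16 and D(18): 34
merge A(28) and 34: 62
The encoded length is the sum of every internal node's weight: 16 + 34 + 62 = 112 bits.

112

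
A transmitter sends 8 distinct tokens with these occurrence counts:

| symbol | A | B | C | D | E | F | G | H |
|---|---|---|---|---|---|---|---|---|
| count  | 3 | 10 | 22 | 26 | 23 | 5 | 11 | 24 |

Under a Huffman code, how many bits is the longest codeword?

5

Merge the two lowest-weight nodes at each step:
merge A(3) and F(5): 8
merge 8 and B(10): 18
merge G(11) and 18: 29
merge C(22) and E(23): 45
merge H(24) and D(26): 50
merge 29 and 45: 74
merge 50 and 74: 124
The first pair merged (A, F) ends up deepest, at depth 5.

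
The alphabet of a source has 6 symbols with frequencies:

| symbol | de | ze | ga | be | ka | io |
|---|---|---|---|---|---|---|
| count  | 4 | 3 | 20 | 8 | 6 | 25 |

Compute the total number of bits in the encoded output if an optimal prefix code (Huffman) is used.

Merge the two smallest weights repeatedly:
ze(3) + de(4) → 7
ka(6) + 7 → 13
be(8) + 13 → 21
ga(20) + 21 → 41
io(25) + 41 → 66
Each symbol's bit-cost is frequency × depth; summing gives 148 bits (equivalently 7 + 13 + 21 + 41 + 66).

148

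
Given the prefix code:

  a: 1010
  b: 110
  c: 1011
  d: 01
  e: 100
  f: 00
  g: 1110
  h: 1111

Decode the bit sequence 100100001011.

Read left to right; each codeword is recognised as soon as it completes (prefix code):
  100→e | 100→e | 00→f | 1011→c
Decoded message: eefc

eefc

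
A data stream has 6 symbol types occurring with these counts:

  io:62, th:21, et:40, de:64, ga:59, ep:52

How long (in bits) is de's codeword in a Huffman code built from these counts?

2

Build the tree from the bottom:
combine th(21), et(40) → 61
combine ep(52), ga(59) → 111
combine 61, io(62) → 123
combine de(64), 111 → 175
combine 123, 175 → 298
de's leaf is at depth 2, giving a 2-bit codeword.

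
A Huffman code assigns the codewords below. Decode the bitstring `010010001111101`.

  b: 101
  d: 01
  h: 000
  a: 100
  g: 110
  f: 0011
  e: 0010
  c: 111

Read left to right; each codeword is recognised as soon as it completes (prefix code):
  01→d | 0010→e | 0011→f | 111→c | 01→d
Decoded message: defcd

defcd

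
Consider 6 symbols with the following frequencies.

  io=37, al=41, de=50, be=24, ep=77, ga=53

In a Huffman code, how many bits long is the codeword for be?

Build the tree from the bottom:
be(24) + io(37) → 61
al(41) + de(50) → 91
ga(53) + 61 → 114
ep(77) + 91 → 168
114 + 168 → 282
The subtree containing be is merged 3 times, so code length = 3.

3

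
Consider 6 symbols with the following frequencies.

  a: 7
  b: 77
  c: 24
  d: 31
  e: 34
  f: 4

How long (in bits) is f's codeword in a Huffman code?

Huffman merges, smallest pair first:
merge f(4) and a(7): 11
merge 11 and c(24): 35
merge d(31) and e(34): 65
merge 35 and 65: 100
merge b(77) and 100: 177
The subtree containing f is merged 4 times, so code length = 4.

4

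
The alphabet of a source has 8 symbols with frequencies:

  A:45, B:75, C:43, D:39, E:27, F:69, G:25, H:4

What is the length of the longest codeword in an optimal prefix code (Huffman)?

5

Merge the two lowest-weight nodes at each step:
combine H(4), G(25) → 29
combine E(27), 29 → 56
combine D(39), C(43) → 82
combine A(45), 56 → 101
combine F(69), B(75) → 144
combine 82, 101 → 183
combine 144, 183 → 327
The rarest symbols sit at the bottom; the longest codeword is 5 bits.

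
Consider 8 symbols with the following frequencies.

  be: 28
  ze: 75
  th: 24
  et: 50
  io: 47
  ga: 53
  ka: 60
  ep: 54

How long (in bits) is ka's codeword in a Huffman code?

3

Repeatedly merge the two smallest:
th(24) + be(28) → 52
io(47) + et(50) → 97
52 + ga(53) → 105
ep(54) + ka(60) → 114
ze(75) + 97 → 172
105 + 114 → 219
172 + 219 → 391
ka sits 3 levels below the root, so its codeword is 3 bits.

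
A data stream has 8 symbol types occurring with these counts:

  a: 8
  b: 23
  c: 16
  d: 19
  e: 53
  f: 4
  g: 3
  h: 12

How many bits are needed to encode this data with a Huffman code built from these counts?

357

Greedily combine the two least-frequent nodes:
combine g(3), f(4) → 7
combine 7, a(8) → 15
combine h(12), 15 → 27
combine c(16), d(19) → 35
combine b(23), 27 → 50
combine 35, 50 → 85
combine e(53), 85 → 138
Total encoded bits = sum of merged weights = 7 + 15 + 27 + 35 + 50 + 85 + 138 = 357.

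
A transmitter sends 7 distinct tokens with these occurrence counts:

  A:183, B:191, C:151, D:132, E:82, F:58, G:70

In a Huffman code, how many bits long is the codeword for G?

Huffman merges, smallest pair first:
F(58) + G(70) → 128
E(82) + 128 → 210
D(132) + C(151) → 283
A(183) + B(191) → 374
210 + 283 → 493
374 + 493 → 867
The subtree containing G is merged 4 times, so code length = 4.

4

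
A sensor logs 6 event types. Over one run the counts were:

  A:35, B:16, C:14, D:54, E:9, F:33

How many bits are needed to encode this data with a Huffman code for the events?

384

Merge the two smallest weights repeatedly:
E(9) + C(14) → 23
B(16) + 23 → 39
F(33) + A(35) → 68
39 + D(54) → 93
68 + 93 → 161
Each symbol's bit-cost is frequency × depth; summing gives 384 bits (equivalently 23 + 39 + 68 + 93 + 161).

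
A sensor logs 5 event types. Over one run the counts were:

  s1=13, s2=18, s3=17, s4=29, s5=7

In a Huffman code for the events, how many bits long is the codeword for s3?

2

Huffman merges, smallest pair first:
combine s5(7), s1(13) → 20
combine s3(17), s2(18) → 35
combine 20, s4(29) → 49
combine 35, 49 → 84
s3's leaf is at depth 2, giving a 2-bit codeword.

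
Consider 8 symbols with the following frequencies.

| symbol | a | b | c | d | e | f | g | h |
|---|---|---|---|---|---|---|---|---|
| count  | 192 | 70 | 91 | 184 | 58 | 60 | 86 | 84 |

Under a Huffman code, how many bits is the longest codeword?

4

Merge the two lowest-weight nodes at each step:
e(58) + f(60) → 118
b(70) + h(84) → 154
g(86) + c(91) → 177
118 + 154 → 272
177 + d(184) → 361
a(192) + 272 → 464
361 + 464 → 825
The first pair merged (e, f) ends up deepest, at depth 4.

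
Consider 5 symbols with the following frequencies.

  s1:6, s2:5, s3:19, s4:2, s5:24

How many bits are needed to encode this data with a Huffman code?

108

Greedily combine the two least-frequent nodes:
combine s4(2), s2(5) → 7
combine s1(6), 7 → 13
combine 13, s3(19) → 32
combine s5(24), 32 → 56
Total encoded bits = sum of merged weights = 7 + 13 + 32 + 56 = 108.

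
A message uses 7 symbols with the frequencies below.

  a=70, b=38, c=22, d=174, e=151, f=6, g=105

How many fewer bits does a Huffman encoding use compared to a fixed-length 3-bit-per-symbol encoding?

336

Fixed-length: 3 bits × 566 symbols = 1698 bits.
Huffman merges:
merge f(6) and c(22): 28
merge 28 and b(38): 66
merge 66 and a(70): 136
merge g(105) and 136: 241
merge e(151) and d(174): 325
merge 241 and 325: 566
Huffman total = 28 + 66 + 136 + 241 + 325 + 566 = 1362 bits.
Saving = 1698 − 1362 = 336 bits.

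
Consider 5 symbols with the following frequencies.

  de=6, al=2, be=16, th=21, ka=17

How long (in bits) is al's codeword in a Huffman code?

3

Huffman merges, smallest pair first:
combine al(2), de(6) → 8
combine 8, be(16) → 24
combine ka(17), th(21) → 38
combine 24, 38 → 62
The subtree containing al is merged 3 times, so code length = 3.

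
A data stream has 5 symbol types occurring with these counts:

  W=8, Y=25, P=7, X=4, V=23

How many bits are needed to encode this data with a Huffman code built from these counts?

Greedily combine the two least-frequent nodes:
merge X(4) and P(7): 11
merge W(8) and 11: 19
merge 19 and V(23): 42
merge Y(25) and 42: 67
The encoded length is the sum of every internal node's weight: 11 + 19 + 42 + 67 = 139 bits.

139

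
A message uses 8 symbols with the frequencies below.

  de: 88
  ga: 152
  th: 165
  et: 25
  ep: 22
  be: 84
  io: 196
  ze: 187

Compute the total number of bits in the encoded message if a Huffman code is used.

Greedily combine the two least-frequent nodes:
merge ep(22) and et(25): 47
merge 47 and be(84): 131
merge de(88) and 131: 219
merge ga(152) and th(165): 317
merge ze(187) and io(196): 383
merge 219 and 317: 536
merge 383 and 536: 919
Total encoded bits = sum of merged weights = 47 + 131 + 219 + 317 + 383 + 536 + 919 = 2552.

2552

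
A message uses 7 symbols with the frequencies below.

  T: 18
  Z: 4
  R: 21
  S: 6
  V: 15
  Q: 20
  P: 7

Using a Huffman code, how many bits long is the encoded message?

241

Merge the two smallest weights repeatedly:
merge Z(4) and S(6): 10
merge P(7) and 10: 17
merge V(15) and 17: 32
merge T(18) and Q(20): 38
merge R(21) and 32: 53
merge 38 and 53: 91
Total encoded bits = sum of merged weights = 10 + 17 + 32 + 38 + 53 + 91 = 241.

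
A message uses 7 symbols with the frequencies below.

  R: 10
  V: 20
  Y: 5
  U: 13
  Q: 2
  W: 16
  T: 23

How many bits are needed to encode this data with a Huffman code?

231

Greedily combine the two least-frequent nodes:
Q(2) + Y(5) → 7
7 + R(10) → 17
U(13) + W(16) → 29
17 + V(20) → 37
T(23) + 29 → 52
37 + 52 → 89
Each symbol's bit-cost is frequency × depth; summing gives 231 bits (equivalently 7 + 17 + 29 + 37 + 52 + 89).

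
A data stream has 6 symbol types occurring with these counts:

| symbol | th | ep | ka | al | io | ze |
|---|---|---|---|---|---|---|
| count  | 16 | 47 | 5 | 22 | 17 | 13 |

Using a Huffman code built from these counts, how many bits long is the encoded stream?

Greedily combine the two least-frequent nodes:
ka(5) + ze(13) → 18
th(16) + io(17) → 33
18 + al(22) → 40
33 + 40 → 73
ep(47) + 73 → 120
The encoded length is the sum of every internal node's weight: 18 + 33 + 40 + 73 + 120 = 284 bits.

284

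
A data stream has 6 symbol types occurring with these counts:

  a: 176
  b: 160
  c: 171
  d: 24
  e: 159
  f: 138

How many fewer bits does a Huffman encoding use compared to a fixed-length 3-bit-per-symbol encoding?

347

Fixed-length: 3 bits × 828 symbols = 2484 bits.
Huffman merges:
d(24) + f(138) → 162
e(159) + b(160) → 319
162 + c(171) → 333
a(176) + 319 → 495
333 + 495 → 828
Huffman total = 162 + 319 + 333 + 495 + 828 = 2137 bits.
Saving = 2484 − 2137 = 347 bits.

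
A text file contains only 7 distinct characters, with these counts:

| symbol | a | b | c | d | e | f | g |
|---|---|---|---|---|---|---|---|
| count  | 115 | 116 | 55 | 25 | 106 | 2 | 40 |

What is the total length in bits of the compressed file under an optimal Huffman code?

1134

Greedily combine the two least-frequent nodes:
f(2) + d(25) → 27
27 + g(40) → 67
c(55) + 67 → 122
e(106) + a(115) → 221
b(116) + 122 → 238
221 + 238 → 459
The encoded length is the sum of every internal node's weight: 27 + 67 + 122 + 221 + 238 + 459 = 1134 bits.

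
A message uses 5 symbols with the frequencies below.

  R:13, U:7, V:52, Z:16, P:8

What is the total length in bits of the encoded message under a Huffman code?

Merge the two smallest weights repeatedly:
merge U(7) and P(8): 15
merge R(13) and 15: 28
merge Z(16) and 28: 44
merge 44 and V(52): 96
The encoded length is the sum of every internal node's weight: 15 + 28 + 44 + 96 = 183 bits.

183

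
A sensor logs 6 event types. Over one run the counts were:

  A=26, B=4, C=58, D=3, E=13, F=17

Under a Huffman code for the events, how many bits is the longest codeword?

5

Merge the two lowest-weight nodes at each step:
merge D(3) and B(4): 7
merge 7 and E(13): 20
merge F(17) and 20: 37
merge A(26) and 37: 63
merge C(58) and 63: 121
The rarest symbols sit at the bottom; the longest codeword is 5 bits.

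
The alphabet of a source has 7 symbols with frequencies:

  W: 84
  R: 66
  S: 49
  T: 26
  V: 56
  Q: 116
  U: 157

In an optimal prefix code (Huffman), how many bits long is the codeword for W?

3

Repeatedly merge the two smallest:
T(26) + S(49) → 75
V(56) + R(66) → 122
75 + W(84) → 159
Q(116) + 122 → 238
U(157) + 159 → 316
238 + 316 → 554
The subtree containing W is merged 3 times, so code length = 3.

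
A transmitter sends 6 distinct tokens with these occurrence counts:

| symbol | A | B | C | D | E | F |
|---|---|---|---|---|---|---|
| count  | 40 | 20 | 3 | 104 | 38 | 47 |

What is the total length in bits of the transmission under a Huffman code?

571

Merge the two smallest weights repeatedly:
merge C(3) and B(20): 23
merge 23 and E(38): 61
merge A(40) and F(47): 87
merge 61 and 87: 148
merge D(104) and 148: 252
Each symbol's bit-cost is frequency × depth; summing gives 571 bits (equivalently 23 + 61 + 87 + 148 + 252).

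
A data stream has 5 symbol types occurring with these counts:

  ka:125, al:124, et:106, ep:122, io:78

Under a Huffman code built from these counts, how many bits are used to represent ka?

2

Build the tree from the bottom:
io(78) + et(106) → 184
ep(122) + al(124) → 246
ka(125) + 184 → 309
246 + 309 → 555
ka sits 2 levels below the root, so its codeword is 2 bits.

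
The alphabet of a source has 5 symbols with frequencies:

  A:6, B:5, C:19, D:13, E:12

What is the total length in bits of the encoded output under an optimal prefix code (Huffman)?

Merge the two smallest weights repeatedly:
combine B(5), A(6) → 11
combine 11, E(12) → 23
combine D(13), C(19) → 32
combine 23, 32 → 55
Each symbol's bit-cost is frequency × depth; summing gives 121 bits (equivalently 11 + 23 + 32 + 55).

121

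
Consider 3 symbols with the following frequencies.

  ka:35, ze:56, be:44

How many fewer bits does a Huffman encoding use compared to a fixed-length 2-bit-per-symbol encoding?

56

Fixed-length: 2 bits × 135 symbols = 270 bits.
Huffman merges:
ka(35) + be(44) → 79
ze(56) + 79 → 135
Huffman total = 79 + 135 = 214 bits.
Saving = 270 − 214 = 56 bits.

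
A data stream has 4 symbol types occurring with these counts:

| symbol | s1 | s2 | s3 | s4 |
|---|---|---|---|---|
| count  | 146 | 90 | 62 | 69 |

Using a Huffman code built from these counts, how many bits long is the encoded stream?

719

Build the Huffman tree bottom-up:
s3(62) + s4(69) → 131
s2(90) + 131 → 221
s1(146) + 221 → 367
The encoded length is the sum of every internal node's weight: 131 + 221 + 367 = 719 bits.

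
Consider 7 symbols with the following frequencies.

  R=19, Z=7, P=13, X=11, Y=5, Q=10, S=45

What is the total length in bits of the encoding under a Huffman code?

Build the Huffman tree bottom-up:
Y(5) + Z(7) → 12
Q(10) + X(11) → 21
12 + P(13) → 25
R(19) + 21 → 40
25 + 40 → 65
S(45) + 65 → 110
Total encoded bits = sum of merged weights = 12 + 21 + 25 + 40 + 65 + 110 = 273.

273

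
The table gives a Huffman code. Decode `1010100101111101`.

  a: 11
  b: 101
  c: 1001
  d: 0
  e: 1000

Read left to right; each codeword is recognised as soon as it completes (prefix code):
  101→b | 0→d | 1001→c | 0→d | 11→a | 11→a | 101→b
Decoded message: bdcdaab

bdcdaab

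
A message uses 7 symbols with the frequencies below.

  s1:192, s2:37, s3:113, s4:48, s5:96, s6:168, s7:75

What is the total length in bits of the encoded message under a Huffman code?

Merge the two smallest weights repeatedly:
s2(37) + s4(48) → 85
s7(75) + 85 → 160
s5(96) + s3(113) → 209
160 + s6(168) → 328
s1(192) + 209 → 401
328 + 401 → 729
Each symbol's bit-cost is frequency × depth; summing gives 1912 bits (equivalently 85 + 160 + 209 + 328 + 401 + 729).

1912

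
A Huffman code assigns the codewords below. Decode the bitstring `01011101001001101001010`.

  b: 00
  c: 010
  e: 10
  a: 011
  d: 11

cdeecacce

Read left to right; each codeword is recognised as soon as it completes (prefix code):
  010→c | 11→d | 10→e | 10→e | 010→c | 011→a | 010→c | 010→c | 10→e
Decoded message: cdeecacce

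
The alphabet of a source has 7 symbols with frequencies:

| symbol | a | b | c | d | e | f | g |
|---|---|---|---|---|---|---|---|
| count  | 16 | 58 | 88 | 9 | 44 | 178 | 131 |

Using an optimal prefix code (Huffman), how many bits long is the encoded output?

1269

Build the Huffman tree bottom-up:
combine d(9), a(16) → 25
combine 25, e(44) → 69
combine b(58), 69 → 127
combine c(88), 127 → 215
combine g(131), f(178) → 309
combine 215, 309 → 524
Total encoded bits = sum of merged weights = 25 + 69 + 127 + 215 + 309 + 524 = 1269.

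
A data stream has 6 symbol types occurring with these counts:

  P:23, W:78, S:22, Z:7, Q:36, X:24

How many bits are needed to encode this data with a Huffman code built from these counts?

Merge the two smallest weights repeatedly:
Z(7) + S(22) → 29
P(23) + X(24) → 47
29 + Q(36) → 65
47 + 65 → 112
W(78) + 112 → 190
The encoded length is the sum of every internal node's weight: 29 + 47 + 65 + 112 + 190 = 443 bits.

443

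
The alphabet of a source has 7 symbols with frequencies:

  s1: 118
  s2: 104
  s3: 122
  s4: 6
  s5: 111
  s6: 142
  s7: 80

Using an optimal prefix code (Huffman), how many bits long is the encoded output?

1871

Greedily combine the two least-frequent nodes:
combine s4(6), s7(80) → 86
combine 86, s2(104) → 190
combine s5(111), s1(118) → 229
combine s3(122), s6(142) → 264
combine 190, 229 → 419
combine 264, 419 → 683
Each symbol's bit-cost is frequency × depth; summing gives 1871 bits (equivalently 86 + 190 + 229 + 264 + 419 + 683).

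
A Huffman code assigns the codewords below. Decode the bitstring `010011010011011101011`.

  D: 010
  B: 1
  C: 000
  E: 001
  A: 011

Read left to right; each codeword is recognised as soon as it completes (prefix code):
  010→D | 011→A | 010→D | 011→A | 011→A | 1→B | 010→D | 1→B | 1→B
Decoded message: DADAABDBB

DADAABDBB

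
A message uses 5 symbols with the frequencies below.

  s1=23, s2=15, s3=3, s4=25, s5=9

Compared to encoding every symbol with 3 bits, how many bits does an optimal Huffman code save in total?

Fixed-length: 3 bits × 75 symbols = 225 bits.
Huffman merges:
s3(3) + s5(9) → 12
12 + s2(15) → 27
s1(23) + s4(25) → 48
27 + 48 → 75
Huffman total = 12 + 27 + 48 + 75 = 162 bits.
Saving = 225 − 162 = 63 bits.

63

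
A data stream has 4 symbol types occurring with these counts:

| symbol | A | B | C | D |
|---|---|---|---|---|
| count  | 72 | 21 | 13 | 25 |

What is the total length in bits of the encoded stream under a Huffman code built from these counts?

Greedily combine the two least-frequent nodes:
combine C(13), B(21) → 34
combine D(25), 34 → 59
combine 59, A(72) → 131
Each symbol's bit-cost is frequency × depth; summing gives 224 bits (equivalently 34 + 59 + 131).

224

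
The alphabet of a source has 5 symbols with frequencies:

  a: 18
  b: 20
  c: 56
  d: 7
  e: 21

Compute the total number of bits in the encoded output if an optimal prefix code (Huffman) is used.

Greedily combine the two least-frequent nodes:
combine d(7), a(18) → 25
combine b(20), e(21) → 41
combine 25, 41 → 66
combine c(56), 66 → 122
The encoded length is the sum of every internal node's weight: 25 + 41 + 66 + 122 = 254 bits.

254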